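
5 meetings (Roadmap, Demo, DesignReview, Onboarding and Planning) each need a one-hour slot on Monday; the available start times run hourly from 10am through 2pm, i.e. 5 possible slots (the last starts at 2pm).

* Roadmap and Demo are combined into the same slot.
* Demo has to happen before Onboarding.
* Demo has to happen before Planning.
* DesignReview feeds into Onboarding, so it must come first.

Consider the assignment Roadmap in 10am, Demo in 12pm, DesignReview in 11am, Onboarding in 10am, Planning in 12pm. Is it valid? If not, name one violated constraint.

Demo has to happen before Planning — violated.
Demo has to happen before Onboarding — violated.
Roadmap and Demo are combined into the same slot — violated.
DesignReview feeds into Onboarding, so it must come first — violated.

Invalid. Demo has to happen before Onboarding.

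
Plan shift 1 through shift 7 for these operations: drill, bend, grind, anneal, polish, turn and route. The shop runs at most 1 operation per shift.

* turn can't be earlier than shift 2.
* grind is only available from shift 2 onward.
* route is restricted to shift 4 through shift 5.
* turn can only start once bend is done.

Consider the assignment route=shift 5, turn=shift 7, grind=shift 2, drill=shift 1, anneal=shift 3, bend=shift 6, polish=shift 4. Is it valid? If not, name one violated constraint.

grind is only available from shift 2 onward — holds.
The shop runs at most 1 operation per shift — holds.
route is restricted to shift 4 through shift 5 — holds.
turn can only start once bend is done — holds.
turn can't be earlier than shift 2 — holds.

Yes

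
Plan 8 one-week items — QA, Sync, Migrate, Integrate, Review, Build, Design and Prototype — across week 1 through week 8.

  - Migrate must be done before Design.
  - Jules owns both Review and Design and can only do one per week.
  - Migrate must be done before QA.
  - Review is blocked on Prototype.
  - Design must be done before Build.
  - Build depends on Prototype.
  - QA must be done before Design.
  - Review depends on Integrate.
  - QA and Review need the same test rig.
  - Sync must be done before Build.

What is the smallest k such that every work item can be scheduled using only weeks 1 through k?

The precedence chain requires at least 4 distinct weeks.
4 works (last occupied week: week 4): for example Build=week 4, Migrate=week 1, Sync=week 1, Review=week 4, QA=week 2, Prototype=week 1, Design=week 3, Integrate=week 1.

4 weeks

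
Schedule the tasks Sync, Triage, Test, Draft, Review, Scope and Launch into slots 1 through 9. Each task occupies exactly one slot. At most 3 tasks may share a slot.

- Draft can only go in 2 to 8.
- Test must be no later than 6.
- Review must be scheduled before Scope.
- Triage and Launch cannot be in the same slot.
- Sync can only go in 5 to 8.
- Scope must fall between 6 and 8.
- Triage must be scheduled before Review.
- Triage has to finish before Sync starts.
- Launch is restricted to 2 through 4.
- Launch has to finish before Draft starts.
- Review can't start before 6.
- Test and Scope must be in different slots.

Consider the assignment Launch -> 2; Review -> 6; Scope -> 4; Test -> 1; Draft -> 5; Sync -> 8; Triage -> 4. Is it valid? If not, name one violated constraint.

No. Scope must fall between 6 and 8 is not satisfied.

Sync can only go in 5 to 8 — holds.
Review can't start before 6 — holds.
Review must be scheduled before Scope — violated.
Launch has to finish before Draft starts — holds.
Triage must be scheduled before Review — holds.
Scope must fall between 6 and 8 — violated.
Triage and Launch cannot be in the same slot — holds.
Launch is restricted to 2 through 4 — holds.
Draft can only go in 2 to 8 — holds.
Test and Scope must be in different slots — holds.
Test must be no later than 6 — holds.
Triage has to finish before Sync starts — holds.
At most 3 tasks may share a slot — holds.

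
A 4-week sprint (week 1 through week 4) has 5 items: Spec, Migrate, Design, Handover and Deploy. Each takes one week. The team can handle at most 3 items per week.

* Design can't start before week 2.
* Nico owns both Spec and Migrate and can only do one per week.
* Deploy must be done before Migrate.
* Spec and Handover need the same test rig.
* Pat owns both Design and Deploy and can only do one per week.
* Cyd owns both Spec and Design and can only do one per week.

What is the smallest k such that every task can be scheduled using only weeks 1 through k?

2

The precedence chain requires at least 2 distinct weeks.
With at most 3 per week and 5 tasks, at least 2 weeks are needed.
2 works (last occupied week: week 2): for example Design -> week 2, Handover -> week 2, Spec -> week 1, Deploy -> week 1, Migrate -> week 2.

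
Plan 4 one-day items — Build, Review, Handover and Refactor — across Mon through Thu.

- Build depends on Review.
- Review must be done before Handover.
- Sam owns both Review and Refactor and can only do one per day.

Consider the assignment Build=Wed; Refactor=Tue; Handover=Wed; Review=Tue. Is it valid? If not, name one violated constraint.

Sam owns both Review and Refactor and can only do one per day — violated.
Review must be done before Handover — holds.
Build depends on Review — holds.

No — it violates: Sam owns both Review and Refactor and can only do one per day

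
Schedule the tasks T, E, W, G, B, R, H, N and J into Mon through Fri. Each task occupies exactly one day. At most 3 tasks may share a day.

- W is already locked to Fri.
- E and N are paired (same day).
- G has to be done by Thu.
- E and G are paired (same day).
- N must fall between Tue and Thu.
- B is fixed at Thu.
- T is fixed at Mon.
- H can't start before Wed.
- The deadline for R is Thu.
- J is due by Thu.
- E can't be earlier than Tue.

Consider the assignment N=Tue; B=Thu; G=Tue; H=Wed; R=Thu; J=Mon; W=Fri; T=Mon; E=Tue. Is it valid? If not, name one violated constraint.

Yes

E and N are paired (same day) — holds.
W is already locked to Fri — holds.
At most 3 tasks may share a day — holds.
E and G are paired (same day) — holds.
T is fixed at Mon — holds.
J is due by Thu — holds.
B is fixed at Thu — holds.
G has to be done by Thu — holds.
N must fall between Tue and Thu — holds.
E can't be earlier than Tue — holds.
The deadline for R is Thu — holds.
H can't start before Wed — holds.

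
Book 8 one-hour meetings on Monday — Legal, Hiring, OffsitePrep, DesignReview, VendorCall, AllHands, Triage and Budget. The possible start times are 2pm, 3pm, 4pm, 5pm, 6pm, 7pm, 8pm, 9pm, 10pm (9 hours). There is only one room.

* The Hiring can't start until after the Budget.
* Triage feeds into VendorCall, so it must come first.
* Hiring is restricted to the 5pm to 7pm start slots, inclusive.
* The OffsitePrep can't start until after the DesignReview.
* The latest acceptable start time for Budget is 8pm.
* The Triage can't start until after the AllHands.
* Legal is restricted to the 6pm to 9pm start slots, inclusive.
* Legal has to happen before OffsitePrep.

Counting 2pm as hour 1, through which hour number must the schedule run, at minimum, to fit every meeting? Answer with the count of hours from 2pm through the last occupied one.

8 hours

The precedence chain requires at least 3 distinct hours.
With at most 1 per hour and 8 meetings, at least 8 hours are needed.
Propagating the time windows through the other constraints, OffsitePrep can't land before 7pm — that is hour 6 counting from 2pm — so the schedule must run through at least 6 hours.
8 works (last occupied hour: 9pm): for example Budget in 2pm; OffsitePrep in 7pm; Legal in 6pm; AllHands in 4pm; Hiring in 5pm; VendorCall in 9pm; Triage in 8pm; DesignReview in 3pm.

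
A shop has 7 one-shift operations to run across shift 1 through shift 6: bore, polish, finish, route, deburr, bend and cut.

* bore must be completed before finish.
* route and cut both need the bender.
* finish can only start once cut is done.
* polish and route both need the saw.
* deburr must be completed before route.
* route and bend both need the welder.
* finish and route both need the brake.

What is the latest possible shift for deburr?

Downstream work caps deburr at shift 5.
deburr at shift 5 is achievable: finish=shift 2, route=shift 6, bend=shift 1, deburr=shift 5, bore=shift 1, polish=shift 1, cut=shift 1.

shift 5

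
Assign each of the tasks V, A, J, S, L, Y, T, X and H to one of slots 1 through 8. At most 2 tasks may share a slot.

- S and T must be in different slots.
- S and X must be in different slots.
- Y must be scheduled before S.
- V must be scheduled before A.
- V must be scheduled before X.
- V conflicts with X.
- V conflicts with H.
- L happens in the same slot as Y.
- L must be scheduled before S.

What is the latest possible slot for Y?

Downstream work caps Y at 7.
Y at 7 is achievable: J -> 1, L -> 7, V -> 1, T -> 3, Y -> 7, S -> 8, X -> 2, H -> 3, A -> 2.

7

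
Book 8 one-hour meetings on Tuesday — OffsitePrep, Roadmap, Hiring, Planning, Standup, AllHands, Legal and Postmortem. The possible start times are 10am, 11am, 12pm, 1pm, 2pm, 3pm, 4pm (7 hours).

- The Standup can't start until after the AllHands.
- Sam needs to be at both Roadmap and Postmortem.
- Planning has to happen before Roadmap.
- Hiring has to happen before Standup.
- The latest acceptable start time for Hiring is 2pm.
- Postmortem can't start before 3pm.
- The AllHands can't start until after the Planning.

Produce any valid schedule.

Hiring in 10am; Standup in 12pm; Legal in 10am; Planning in 10am; Roadmap in 11am; AllHands in 11am; OffsitePrep in 10am; Postmortem in 3pm

Checking: Planning(10am) before AllHands(11am); AllHands(11am) before Standup(12pm); Planning(10am) before Roadmap(11am); Hiring(10am) before Standup(12pm); Roadmap(11am) != Postmortem(3pm); Postmortem=3pm in [3pm,4pm]; Hiring=10am in [10am,2pm].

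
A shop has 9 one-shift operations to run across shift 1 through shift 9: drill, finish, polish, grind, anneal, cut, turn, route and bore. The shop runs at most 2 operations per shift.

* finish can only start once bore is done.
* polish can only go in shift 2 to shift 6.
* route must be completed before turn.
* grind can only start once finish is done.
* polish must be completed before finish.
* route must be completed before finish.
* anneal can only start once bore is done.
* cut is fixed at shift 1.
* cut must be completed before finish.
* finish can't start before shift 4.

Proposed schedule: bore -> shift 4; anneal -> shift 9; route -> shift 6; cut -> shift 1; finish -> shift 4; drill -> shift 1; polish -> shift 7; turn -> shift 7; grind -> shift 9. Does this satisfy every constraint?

finish can only start once bore is done — violated.
polish must be completed before finish — violated.
The shop runs at most 2 operations per shift — holds.
grind can only start once finish is done — holds.
finish can't start before shift 4 — holds.
route must be completed before turn — holds.
polish can only go in shift 2 to shift 6 — violated.
anneal can only start once bore is done — holds.
cut is fixed at shift 1 — holds.
cut must be completed before finish — holds.
route must be completed before finish — violated.

No. polish must be completed before finish is not satisfied.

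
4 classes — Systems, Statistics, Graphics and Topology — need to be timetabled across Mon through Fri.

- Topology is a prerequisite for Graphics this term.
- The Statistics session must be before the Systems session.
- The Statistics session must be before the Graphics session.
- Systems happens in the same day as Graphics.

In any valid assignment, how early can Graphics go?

Precedence pushes Graphics to at least Tue.
Graphics at Tue is achievable: Systems -> Tue, Topology -> Mon, Graphics -> Tue, Statistics -> Mon.

Tue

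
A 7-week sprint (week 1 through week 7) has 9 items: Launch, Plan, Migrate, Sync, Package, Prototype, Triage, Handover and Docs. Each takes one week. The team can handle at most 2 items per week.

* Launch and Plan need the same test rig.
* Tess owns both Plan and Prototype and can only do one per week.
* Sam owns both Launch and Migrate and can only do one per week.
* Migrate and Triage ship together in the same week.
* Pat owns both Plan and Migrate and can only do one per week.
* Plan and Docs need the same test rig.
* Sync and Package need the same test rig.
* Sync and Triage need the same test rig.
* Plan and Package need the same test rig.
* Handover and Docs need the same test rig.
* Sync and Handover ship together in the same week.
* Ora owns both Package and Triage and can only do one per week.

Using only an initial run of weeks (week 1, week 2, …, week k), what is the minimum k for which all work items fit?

5 weeks

With at most 2 per week and 9 work items, at least 5 weeks are needed.
5 works (last occupied week: week 5): for example Handover -> week 4, Package -> week 1, Triage -> week 3, Prototype -> week 5, Migrate -> week 3, Launch -> week 1, Docs -> week 5, Plan -> week 2, Sync -> week 4.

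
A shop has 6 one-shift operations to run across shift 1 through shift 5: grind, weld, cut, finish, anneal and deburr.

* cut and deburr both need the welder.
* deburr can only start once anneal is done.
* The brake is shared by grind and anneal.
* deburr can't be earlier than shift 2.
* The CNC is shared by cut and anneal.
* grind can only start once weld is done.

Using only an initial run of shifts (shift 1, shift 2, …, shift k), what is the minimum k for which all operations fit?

The precedence chain requires at least 2 distinct shifts.
Could 2 shifts be enough, i.e. nothing placed later than shift 2? No: deburr's window within 2 shifts is {shift 2}; anneal must come before deburr (at shift 2 or earlier) → {shift 1}; cut can't share with deburr (shift 2) → {shift 1}; anneal can't share with cut (shift 1) → nothing is left.
So 2 shifts is not enough.
3 works (last occupied shift: shift 3): for example finish=shift 1, weld=shift 1, grind=shift 2, anneal=shift 1, deburr=shift 2, cut=shift 3.

3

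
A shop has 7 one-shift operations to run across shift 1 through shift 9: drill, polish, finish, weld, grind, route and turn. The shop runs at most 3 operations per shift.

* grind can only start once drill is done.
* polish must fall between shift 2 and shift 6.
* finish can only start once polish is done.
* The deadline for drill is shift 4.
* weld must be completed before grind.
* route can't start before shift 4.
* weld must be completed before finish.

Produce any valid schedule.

weld in shift 1, polish in shift 2, turn in shift 1, drill in shift 1, finish in shift 3, route in shift 4, grind in shift 2

Checking: weld(shift 1) before grind(shift 2); polish(shift 2) before finish(shift 3); drill(shift 1) before grind(shift 2); weld(shift 1) before finish(shift 3); route=shift 4 in [shift 4,shift 9]; polish=shift 2 in [shift 2,shift 6]; drill=shift 1 in [shift 1,shift 4]; max 3 per shift (cap 3).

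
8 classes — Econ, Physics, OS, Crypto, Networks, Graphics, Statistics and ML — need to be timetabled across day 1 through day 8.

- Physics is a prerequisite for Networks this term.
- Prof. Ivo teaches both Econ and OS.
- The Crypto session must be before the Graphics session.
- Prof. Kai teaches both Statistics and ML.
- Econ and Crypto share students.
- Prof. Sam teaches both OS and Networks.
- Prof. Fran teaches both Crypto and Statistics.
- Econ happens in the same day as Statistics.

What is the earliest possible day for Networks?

day 2

Precedence pushes Networks to at least day 2.
Networks at day 2 is achievable: Statistics -> day 2, Physics -> day 1, Crypto -> day 1, OS -> day 1, Econ -> day 2, ML -> day 1, Graphics -> day 2, Networks -> day 2.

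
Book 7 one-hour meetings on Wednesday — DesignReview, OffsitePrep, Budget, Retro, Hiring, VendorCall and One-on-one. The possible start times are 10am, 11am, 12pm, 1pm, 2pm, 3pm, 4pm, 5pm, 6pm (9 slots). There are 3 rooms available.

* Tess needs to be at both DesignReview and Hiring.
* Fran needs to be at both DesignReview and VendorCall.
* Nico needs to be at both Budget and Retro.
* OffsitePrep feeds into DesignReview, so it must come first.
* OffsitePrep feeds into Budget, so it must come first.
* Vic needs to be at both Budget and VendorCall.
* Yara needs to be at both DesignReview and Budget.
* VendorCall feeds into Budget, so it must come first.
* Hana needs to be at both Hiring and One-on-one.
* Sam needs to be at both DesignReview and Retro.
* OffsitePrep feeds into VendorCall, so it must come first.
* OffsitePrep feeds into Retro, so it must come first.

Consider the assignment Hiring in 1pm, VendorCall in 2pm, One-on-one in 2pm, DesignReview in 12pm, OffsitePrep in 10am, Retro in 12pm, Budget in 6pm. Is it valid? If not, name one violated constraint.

Invalid. Sam needs to be at both DesignReview and Retro.

Tess needs to be at both DesignReview and Hiring — holds.
Vic needs to be at both Budget and VendorCall — holds.
Sam needs to be at both DesignReview and Retro — violated.
Hana needs to be at both Hiring and One-on-one — holds.
There are 3 rooms available — holds.
OffsitePrep feeds into VendorCall, so it must come first — holds.
Fran needs to be at both DesignReview and VendorCall — holds.
OffsitePrep feeds into Retro, so it must come first — holds.
OffsitePrep feeds into DesignReview, so it must come first — holds.
OffsitePrep feeds into Budget, so it must come first — holds.
VendorCall feeds into Budget, so it must come first — holds.
Yara needs to be at both DesignReview and Budget — holds.
Nico needs to be at both Budget and Retro — holds.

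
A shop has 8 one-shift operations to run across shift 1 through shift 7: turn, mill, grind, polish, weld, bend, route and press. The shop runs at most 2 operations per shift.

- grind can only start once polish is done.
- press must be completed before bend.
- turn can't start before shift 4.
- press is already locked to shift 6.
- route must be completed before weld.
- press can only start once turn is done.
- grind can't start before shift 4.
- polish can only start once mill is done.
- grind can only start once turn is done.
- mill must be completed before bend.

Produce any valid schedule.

polish=shift 2; weld=shift 2; turn=shift 4; grind=shift 5; mill=shift 1; bend=shift 7; press=shift 6; route=shift 1

Checking: polish(shift 2) before grind(shift 5); route(shift 1) before weld(shift 2); mill(shift 1) before bend(shift 7); turn(shift 4) before grind(shift 5); turn(shift 4) before press(shift 6); mill(shift 1) before polish(shift 2); press(shift 6) before bend(shift 7); press=shift 6 in [shift 6,shift 6]; turn=shift 4 in [shift 4,shift 7]; grind=shift 5 in [shift 4,shift 7]; max 2 per shift (cap 2).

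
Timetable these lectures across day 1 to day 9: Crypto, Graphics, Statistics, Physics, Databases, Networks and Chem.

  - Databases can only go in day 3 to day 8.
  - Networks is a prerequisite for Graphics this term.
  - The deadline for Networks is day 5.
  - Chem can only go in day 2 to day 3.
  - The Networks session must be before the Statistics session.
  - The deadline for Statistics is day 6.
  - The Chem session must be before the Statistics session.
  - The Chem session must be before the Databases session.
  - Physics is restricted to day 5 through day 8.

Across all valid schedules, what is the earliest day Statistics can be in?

day 3

Precedence pushes Statistics to at least day 3; Statistics's own window allows nothing later than day 6.
Statistics at day 3 is achievable: Crypto=day 1, Graphics=day 2, Networks=day 1, Databases=day 3, Statistics=day 3, Chem=day 2, Physics=day 5.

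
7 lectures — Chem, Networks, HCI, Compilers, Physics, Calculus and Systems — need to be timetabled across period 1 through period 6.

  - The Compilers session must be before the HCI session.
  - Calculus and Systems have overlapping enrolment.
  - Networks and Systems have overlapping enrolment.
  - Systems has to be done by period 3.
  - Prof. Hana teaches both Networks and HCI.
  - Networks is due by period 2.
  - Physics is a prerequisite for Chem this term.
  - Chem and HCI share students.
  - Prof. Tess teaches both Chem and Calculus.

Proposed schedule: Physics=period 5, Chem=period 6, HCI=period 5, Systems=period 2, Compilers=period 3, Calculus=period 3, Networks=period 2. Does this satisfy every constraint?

No — it violates: Networks and Systems have overlapping enrolment

Prof. Tess teaches both Chem and Calculus — holds.
Networks is due by period 2 — holds.
The Compilers session must be before the HCI session — holds.
Systems has to be done by period 3 — holds.
Prof. Hana teaches both Networks and HCI — holds.
Calculus and Systems have overlapping enrolment — holds.
Physics is a prerequisite for Chem this term — holds.
Chem and HCI share students — holds.
Networks and Systems have overlapping enrolment — violated.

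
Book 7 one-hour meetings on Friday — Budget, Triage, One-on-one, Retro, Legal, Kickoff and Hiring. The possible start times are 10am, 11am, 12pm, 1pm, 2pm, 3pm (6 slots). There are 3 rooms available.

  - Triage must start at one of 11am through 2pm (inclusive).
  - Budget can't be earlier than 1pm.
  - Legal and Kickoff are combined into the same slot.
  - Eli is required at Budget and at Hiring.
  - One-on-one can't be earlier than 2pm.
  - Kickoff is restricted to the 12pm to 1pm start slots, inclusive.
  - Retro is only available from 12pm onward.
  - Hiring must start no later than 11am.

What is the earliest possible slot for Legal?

Legal must be in the same slot as Kickoff, which can't be before 12pm, so Legal is at least 12pm; Legal must be in the same slot as Kickoff, which can't be after 1pm, so Legal is at most 1pm.
Legal at 12pm is achievable: Legal -> 12pm; Budget -> 1pm; Kickoff -> 12pm; Hiring -> 10am; Triage -> 11am; Retro -> 12pm; One-on-one -> 2pm.

12pm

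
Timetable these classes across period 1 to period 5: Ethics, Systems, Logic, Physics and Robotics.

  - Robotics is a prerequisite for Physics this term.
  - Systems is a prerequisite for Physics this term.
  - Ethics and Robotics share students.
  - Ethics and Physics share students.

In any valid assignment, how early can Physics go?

Precedence pushes Physics to at least period 2.
Physics at period 2 is achievable: Systems in period 1; Physics in period 2; Robotics in period 1; Ethics in period 3; Logic in period 1.

period 2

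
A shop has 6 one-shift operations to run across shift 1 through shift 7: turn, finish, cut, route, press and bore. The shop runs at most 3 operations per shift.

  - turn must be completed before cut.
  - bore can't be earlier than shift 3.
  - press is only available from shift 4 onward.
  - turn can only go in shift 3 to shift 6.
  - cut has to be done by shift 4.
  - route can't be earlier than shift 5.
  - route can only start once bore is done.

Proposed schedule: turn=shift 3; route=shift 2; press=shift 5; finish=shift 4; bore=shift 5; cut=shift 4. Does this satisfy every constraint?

route can only start once bore is done — violated.
bore can't be earlier than shift 3 — holds.
turn must be completed before cut — holds.
press is only available from shift 4 onward — holds.
cut has to be done by shift 4 — holds.
turn can only go in shift 3 to shift 6 — holds.
route can't be earlier than shift 5 — violated.
The shop runs at most 3 operations per shift — holds.

No. route can't be earlier than shift 5 is not satisfied.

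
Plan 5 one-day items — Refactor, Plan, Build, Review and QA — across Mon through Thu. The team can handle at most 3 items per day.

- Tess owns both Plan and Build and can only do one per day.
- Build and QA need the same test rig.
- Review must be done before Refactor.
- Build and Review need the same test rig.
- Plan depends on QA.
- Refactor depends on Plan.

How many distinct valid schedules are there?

Splitting on Refactor: it can be Wed (4), Thu (15). Listing each branch's schedules as (Plan, Build, Review, QA):
Refactor=Wed: (Tue,Wed,Mon,Mon) (Tue,Wed,Tue,Mon) (Tue,Thu,Mon,Mon) (Tue,Thu,Tue,Mon) — 4.
Refactor=Thu: (Tue,Wed,Mon,Mon) (Tue,Wed,Tue,Mon) (Tue,Thu,Mon,Mon) (Tue,Thu,Tue,Mon) (Tue,Thu,Wed,Mon) (Wed,Mon,Tue,Tue) (Wed,Mon,Wed,Tue) (Wed,Tue,Mon,Mon) (Wed,Tue,Wed,Mon) (Wed,Thu,Mon,Mon) (Wed,Thu,Mon,Tue) (Wed,Thu,Tue,Mon) (Wed,Thu,Tue,Tue) (Wed,Thu,Wed,Mon) (Wed,Thu,Wed,Tue) — 15.
Summing: 4 + 15 = 19.

19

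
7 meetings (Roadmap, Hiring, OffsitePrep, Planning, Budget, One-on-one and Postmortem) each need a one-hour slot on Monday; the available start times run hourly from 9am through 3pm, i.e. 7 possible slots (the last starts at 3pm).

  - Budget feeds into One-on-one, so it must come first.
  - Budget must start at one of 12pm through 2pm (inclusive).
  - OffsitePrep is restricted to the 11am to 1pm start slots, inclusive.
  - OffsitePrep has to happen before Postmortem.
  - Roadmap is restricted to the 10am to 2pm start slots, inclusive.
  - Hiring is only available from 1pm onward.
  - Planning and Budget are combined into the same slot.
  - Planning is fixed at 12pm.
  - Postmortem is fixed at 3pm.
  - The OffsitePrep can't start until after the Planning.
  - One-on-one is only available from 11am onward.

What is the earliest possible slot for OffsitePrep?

OffsitePrep is available from 11am; precedence pushes OffsitePrep to at least 1pm; OffsitePrep's own window allows nothing later than 1pm.
OffsitePrep at 1pm is achievable: Roadmap -> 10am, Postmortem -> 3pm, OffsitePrep -> 1pm, Planning -> 12pm, Hiring -> 1pm, One-on-one -> 1pm, Budget -> 12pm.

1pm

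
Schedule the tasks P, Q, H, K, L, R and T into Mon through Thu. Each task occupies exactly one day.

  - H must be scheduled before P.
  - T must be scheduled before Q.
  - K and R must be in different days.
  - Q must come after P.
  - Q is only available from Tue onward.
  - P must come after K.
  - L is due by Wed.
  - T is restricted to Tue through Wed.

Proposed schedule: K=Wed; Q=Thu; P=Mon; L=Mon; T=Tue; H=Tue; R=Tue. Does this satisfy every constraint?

T is restricted to Tue through Wed — holds.
L is due by Wed — holds.
K and R must be in different days — holds.
H must be scheduled before P — violated.
T must be scheduled before Q — holds.
P must come after K — violated.
Q is only available from Tue onward — holds.
Q must come after P — holds.

No. P must come after K is not satisfied.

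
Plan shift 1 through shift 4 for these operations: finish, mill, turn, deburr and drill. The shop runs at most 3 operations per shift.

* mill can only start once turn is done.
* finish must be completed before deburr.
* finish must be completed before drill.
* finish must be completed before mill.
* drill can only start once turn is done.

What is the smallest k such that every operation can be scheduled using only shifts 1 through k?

The precedence chain requires at least 2 distinct shifts.
With at most 3 per shift and 5 operations, at least 2 shifts are needed.
2 works (last occupied shift: shift 2): for example turn=shift 1; finish=shift 1; drill=shift 2; deburr=shift 2; mill=shift 2.

2 shifts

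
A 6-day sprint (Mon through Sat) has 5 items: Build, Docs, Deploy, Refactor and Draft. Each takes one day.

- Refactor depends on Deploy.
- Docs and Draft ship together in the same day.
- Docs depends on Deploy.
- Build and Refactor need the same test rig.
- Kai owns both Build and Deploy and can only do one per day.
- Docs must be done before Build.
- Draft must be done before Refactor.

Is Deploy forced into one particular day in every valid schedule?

Deploy can be Mon (e.g. Deploy in Mon, Draft in Tue, Build in Thu, Docs in Tue, Refactor in Wed) or Tue (e.g. Build -> Fri; Draft -> Wed; Docs -> Wed; Refactor -> Thu; Deploy -> Tue).

No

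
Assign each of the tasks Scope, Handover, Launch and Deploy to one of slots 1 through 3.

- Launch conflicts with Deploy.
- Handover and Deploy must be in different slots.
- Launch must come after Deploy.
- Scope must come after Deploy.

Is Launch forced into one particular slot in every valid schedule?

No

Launch can be 2 (e.g. Deploy -> 1, Scope -> 2, Handover -> 2, Launch -> 2) or 3 (e.g. Launch=3; Handover=2; Deploy=1; Scope=2).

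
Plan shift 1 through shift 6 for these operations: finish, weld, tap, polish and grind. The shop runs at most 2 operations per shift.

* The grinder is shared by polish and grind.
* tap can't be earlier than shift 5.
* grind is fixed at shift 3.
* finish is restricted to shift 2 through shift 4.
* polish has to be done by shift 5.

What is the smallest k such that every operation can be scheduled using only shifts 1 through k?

5 shifts

With at most 2 per shift and 5 operations, at least 3 shifts are needed.
tap can't be placed before shift 5, so the schedule must run through at least shift 5.
5 works (last occupied shift: shift 5): for example finish in shift 2; grind in shift 3; tap in shift 5; polish in shift 1; weld in shift 1.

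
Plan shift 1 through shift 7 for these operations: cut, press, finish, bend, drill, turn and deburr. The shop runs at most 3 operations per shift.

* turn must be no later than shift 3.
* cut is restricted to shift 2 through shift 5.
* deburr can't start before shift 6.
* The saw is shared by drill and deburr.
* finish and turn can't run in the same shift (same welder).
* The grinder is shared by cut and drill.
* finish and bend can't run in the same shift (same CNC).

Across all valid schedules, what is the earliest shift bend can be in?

bend at shift 1 is achievable: press in shift 1, finish in shift 2, turn in shift 1, cut in shift 2, drill in shift 3, deburr in shift 6, bend in shift 1.

shift 1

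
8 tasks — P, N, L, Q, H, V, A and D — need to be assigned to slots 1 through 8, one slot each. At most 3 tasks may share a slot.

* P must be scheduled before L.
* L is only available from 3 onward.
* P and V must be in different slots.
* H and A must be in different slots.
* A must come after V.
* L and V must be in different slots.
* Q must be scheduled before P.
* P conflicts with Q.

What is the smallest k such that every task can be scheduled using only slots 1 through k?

3

The precedence chain requires at least 3 distinct slots.
With at most 3 per slot and 8 tasks, at least 3 slots are needed.
3 works (last occupied slot: 3): for example L=3; P=2; A=2; Q=1; H=3; D=2; V=1; N=1.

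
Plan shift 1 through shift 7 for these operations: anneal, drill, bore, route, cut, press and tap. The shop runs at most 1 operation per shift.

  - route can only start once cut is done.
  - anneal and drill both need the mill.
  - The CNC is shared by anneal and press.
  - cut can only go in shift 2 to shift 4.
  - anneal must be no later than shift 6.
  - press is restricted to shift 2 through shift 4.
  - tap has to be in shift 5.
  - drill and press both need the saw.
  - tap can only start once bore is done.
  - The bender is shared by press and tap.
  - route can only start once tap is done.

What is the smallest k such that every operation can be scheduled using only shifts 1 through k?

7

The precedence chain requires at least 3 distinct shifts.
With at most 1 per shift and 7 operations, at least 7 shifts are needed.
Propagating the time windows through the other constraints, route can't land before shift 6, so the schedule must run through at least shift 6.
7 works (last occupied shift: shift 7): for example drill -> shift 7; tap -> shift 5; bore -> shift 4; anneal -> shift 1; cut -> shift 2; press -> shift 3; route -> shift 6.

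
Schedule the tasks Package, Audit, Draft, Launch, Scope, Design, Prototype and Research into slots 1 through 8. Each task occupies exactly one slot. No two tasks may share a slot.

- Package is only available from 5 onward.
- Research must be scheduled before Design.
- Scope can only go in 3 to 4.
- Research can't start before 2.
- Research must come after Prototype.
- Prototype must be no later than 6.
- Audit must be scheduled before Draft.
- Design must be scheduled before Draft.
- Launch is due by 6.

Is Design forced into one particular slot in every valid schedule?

No

Design can be 3 (e.g. Package -> 5, Launch -> 6, Research -> 2, Prototype -> 1, Draft -> 8, Audit -> 7, Design -> 3, Scope -> 4) or 4 (e.g. Design -> 4, Draft -> 8, Package -> 5, Launch -> 6, Research -> 2, Audit -> 7, Prototype -> 1, Scope -> 3).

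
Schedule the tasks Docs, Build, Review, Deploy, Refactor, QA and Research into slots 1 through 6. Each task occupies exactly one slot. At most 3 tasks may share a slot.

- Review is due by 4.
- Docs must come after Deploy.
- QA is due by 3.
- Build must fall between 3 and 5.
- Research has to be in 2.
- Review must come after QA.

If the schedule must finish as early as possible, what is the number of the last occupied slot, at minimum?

slot 3

The precedence chain requires at least 2 distinct slots.
With at most 3 per slot and 7 tasks, at least 3 slots are needed.
Build can't be placed before 3, so the schedule must run through at least slot 3.
3 works (last occupied slot: 3): for example Docs=2; Build=3; Review=2; QA=1; Refactor=1; Deploy=1; Research=2.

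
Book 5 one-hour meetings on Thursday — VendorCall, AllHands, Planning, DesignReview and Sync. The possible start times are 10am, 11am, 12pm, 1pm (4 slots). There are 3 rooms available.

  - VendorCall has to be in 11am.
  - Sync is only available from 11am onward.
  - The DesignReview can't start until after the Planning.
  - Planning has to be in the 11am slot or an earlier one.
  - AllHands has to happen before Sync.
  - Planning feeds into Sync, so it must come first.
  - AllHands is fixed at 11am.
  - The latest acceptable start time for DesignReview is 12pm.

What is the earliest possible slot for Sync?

Sync is available from 11am; precedence pushes Sync to at least 12pm.
Sync at 12pm is achievable: DesignReview -> 11am; VendorCall -> 11am; Planning -> 10am; Sync -> 12pm; AllHands -> 11am.

12pm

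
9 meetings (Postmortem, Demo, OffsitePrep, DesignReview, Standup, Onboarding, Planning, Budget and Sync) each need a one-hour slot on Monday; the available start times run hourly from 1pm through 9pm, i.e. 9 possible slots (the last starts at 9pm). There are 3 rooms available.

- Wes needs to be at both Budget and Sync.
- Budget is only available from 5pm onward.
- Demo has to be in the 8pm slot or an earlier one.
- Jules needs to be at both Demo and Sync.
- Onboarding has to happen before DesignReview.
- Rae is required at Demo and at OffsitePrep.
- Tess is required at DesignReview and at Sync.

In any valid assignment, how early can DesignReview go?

2pm

Precedence pushes DesignReview to at least 2pm.
DesignReview at 2pm is achievable: Standup in 2pm; Planning in 3pm; Sync in 3pm; Postmortem in 1pm; DesignReview in 2pm; OffsitePrep in 2pm; Demo in 1pm; Onboarding in 1pm; Budget in 5pm.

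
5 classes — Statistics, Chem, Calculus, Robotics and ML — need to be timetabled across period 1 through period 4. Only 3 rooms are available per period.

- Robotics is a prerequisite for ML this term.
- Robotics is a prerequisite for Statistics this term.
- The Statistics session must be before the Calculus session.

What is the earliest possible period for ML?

period 2

Precedence pushes ML to at least period 2.
ML at period 2 is achievable: Statistics=period 2, Calculus=period 3, Robotics=period 1, Chem=period 1, ML=period 2.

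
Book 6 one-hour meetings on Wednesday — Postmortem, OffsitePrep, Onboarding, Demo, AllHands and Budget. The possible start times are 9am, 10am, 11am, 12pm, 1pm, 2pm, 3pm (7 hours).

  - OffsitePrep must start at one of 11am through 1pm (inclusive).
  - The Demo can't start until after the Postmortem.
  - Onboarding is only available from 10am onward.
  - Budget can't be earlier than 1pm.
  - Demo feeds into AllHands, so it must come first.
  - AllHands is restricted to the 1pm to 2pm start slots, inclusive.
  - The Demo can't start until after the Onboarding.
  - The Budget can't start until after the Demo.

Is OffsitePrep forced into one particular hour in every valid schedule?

OffsitePrep can be 11am (e.g. OffsitePrep in 11am; Onboarding in 10am; Budget in 1pm; Demo in 11am; Postmortem in 9am; AllHands in 1pm) or 12pm (e.g. AllHands in 1pm; Demo in 11am; Budget in 1pm; Onboarding in 10am; Postmortem in 9am; OffsitePrep in 12pm).

No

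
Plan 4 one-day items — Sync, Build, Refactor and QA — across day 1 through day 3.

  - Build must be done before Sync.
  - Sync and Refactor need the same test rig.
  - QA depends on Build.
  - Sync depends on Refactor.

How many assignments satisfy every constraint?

8

Splitting on Sync: it can be day 2 (2), day 3 (6). Listing each branch's schedules as (Build, Refactor, QA) by day number:
Sync=day 2: (1,1,2) (1,1,3) — 2.
Sync=day 3: (1,1,2) (1,1,3) (1,2,2) (1,2,3) (2,1,3) (2,2,3) — 6.
Summing: 2 + 6 = 8.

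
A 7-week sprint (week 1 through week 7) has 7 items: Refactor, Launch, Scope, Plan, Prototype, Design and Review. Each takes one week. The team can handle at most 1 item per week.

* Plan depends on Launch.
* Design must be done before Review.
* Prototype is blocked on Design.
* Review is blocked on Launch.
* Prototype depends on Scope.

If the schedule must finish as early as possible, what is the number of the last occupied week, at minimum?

7

The precedence chain requires at least 2 distinct weeks.
With at most 1 per week and 7 work items, at least 7 weeks are needed.
7 works (last occupied week: week 7): for example Design -> week 2; Refactor -> week 7; Review -> week 5; Launch -> week 1; Prototype -> week 4; Plan -> week 6; Scope -> week 3.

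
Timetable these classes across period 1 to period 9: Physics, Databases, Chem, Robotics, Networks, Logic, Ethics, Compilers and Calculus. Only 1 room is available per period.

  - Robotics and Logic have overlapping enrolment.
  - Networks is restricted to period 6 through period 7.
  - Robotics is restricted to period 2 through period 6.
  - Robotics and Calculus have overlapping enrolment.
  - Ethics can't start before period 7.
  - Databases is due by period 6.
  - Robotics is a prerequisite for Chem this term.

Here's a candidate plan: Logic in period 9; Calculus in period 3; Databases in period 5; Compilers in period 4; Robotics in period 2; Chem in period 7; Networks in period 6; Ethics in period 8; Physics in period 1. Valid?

Yes, all constraints hold

Robotics is a prerequisite for Chem this term — holds.
Only 1 room is available per period — holds.
Networks is restricted to period 6 through period 7 — holds.
Robotics is restricted to period 2 through period 6 — holds.
Robotics and Logic have overlapping enrolment — holds.
Databases is due by period 6 — holds.
Ethics can't start before period 7 — holds.
Robotics and Calculus have overlapping enrolment — holds.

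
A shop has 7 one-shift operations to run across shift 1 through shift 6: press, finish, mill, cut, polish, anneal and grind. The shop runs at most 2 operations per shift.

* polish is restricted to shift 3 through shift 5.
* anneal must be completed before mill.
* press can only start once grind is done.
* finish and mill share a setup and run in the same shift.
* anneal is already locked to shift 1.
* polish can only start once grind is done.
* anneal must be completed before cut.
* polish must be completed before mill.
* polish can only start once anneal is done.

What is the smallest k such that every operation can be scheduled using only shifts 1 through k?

4 shifts

The precedence chain requires at least 3 distinct shifts.
With at most 2 per shift and 7 operations, at least 4 shifts are needed.
Propagating the time windows through the other constraints, finish can't land before shift 4, so the schedule must run through at least shift 4.
4 works (last occupied shift: shift 4): for example press=shift 2; grind=shift 1; mill=shift 4; cut=shift 2; polish=shift 3; finish=shift 4; anneal=shift 1.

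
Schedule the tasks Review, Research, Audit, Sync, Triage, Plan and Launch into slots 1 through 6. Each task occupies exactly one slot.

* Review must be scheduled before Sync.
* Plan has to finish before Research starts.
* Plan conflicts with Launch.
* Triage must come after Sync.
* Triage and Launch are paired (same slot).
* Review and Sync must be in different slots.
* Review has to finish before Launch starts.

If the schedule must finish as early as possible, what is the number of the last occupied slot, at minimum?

The precedence chain requires at least 3 distinct slots.
3 works (last occupied slot: 3): for example Sync=2; Plan=1; Launch=3; Audit=1; Review=1; Research=2; Triage=3.

slot 3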